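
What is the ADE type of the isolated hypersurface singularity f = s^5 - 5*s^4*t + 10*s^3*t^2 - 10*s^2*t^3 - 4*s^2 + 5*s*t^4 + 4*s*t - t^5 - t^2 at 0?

The Hessian of f at 0 has rank 1. Corank 1: A-series; mu = 4 gives A_4.

A_{4}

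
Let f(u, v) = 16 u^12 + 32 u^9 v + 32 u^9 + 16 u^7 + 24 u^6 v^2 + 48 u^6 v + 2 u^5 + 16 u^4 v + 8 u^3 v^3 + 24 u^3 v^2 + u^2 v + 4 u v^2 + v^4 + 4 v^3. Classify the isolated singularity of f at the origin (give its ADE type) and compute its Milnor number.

The Hessian of f at 0 has rank 0. Corank 2; j^3 = v*(u + 2*v)^2 has shape L^2 M (L != M), so D-series; mu = 5 gives D_5.

Type D5, Milnor number mu = 5.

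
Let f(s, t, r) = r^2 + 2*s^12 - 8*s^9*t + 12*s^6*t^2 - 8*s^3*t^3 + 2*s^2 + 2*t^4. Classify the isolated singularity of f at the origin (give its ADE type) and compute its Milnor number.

Type A3, Milnor number mu = 3.

The Hessian of f at 0 has rank 2. Corank 1: A-series; mu = 3 gives A_3.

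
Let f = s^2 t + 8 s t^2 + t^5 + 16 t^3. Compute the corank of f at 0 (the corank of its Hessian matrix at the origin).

2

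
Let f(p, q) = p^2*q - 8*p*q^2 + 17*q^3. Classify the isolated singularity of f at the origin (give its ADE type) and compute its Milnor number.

Type D_{4}, Milnor number mu = 4.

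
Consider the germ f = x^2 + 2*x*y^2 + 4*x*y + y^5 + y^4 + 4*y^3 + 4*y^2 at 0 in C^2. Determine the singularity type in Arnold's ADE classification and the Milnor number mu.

Type A4, Milnor number mu = 4.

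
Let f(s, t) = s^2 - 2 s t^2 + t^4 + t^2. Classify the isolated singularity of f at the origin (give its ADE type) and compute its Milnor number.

The Hessian of f at 0 is [[2, 0], [0, 2]] with rank 2, so corank 0. A Groebner basis of the Jacobian ideal J(f) in C{s,t} is {s, t}; counting standard monomials gives mu = 1. Corank 0: nondegenerate Morse point, so A_1.

Type A_{1}, Milnor number mu = 1.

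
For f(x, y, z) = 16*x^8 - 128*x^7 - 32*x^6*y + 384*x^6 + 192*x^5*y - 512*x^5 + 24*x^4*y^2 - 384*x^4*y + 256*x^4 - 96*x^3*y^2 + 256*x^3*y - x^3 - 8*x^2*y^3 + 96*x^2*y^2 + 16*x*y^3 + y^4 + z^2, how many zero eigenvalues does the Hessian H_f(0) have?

2

The Hessian at 0 is [[0, 0, 0], [0, 0, 0], [0, 0, 2]] of rank 1; hence corank 2.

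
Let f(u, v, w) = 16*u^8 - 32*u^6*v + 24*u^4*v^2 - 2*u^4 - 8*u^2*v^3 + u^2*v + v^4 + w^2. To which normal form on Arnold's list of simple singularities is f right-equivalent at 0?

D_5

The Hessian of f at 0 has rank 1. Corank 2; j^3 = u^2*v has shape L^2 M (L != M), so D-series; mu = 5 gives D_5.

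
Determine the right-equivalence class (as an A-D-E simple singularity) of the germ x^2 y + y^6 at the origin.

The Hessian of f at 0 has rank 0. Corank 2; j^3 = x^2*y has shape L^2 M (L != M), so D-series; mu = 7 gives D_7.

D7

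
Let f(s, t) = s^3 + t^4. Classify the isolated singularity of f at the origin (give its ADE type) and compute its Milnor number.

The Hessian of f at 0 is [[0, 0], [0, 0]] with rank 0, so corank 2. A Groebner basis of the Jacobian ideal J(f) in C{s,t} is {t^3, s^2}; counting standard monomials gives mu = 6. Corank 2; j^3 = s^3 is a perfect cube, so E-series; the 4-jet and mu = 6 give E_6.

Type E_{6}, Milnor number mu = 6.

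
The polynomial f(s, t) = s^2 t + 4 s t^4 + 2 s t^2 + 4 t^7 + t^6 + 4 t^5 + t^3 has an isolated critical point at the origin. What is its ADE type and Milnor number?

Type D7, Milnor number mu = 7.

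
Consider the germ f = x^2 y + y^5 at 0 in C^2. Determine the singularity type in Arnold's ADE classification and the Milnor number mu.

The Hessian of f at 0 has rank 0. Corank 2; j^3 = x^2*y has shape L^2 M (L != M), so D-series; mu = 6 gives D_6.

Type D6, Milnor number mu = 6.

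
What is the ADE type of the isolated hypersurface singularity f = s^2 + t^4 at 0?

A3

The Hessian of f at 0 is [[2, 0], [0, 0]] with rank 1, so corank 1. A Groebner basis of the Jacobian ideal J(f) in C{s,t} is {t^3, s}; counting standard monomials gives mu = 3. Corank 1: A-series; mu = 3 gives A_3.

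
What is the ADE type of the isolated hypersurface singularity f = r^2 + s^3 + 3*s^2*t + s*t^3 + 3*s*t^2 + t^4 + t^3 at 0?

The Hessian of f at 0 has rank 1. Corank 2; j^3 = (s + t)^3 is a perfect cube, so E-series; the 4-jet and mu = 7 give E_7.

E7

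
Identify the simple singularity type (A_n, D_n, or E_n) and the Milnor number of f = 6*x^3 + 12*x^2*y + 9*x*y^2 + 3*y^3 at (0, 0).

The Hessian of f at 0 has rank 0. Corank 2; j^3 = 3*(x + y)*(2*x^2 + 2*x*y + y^2) splits into three distinct lines over C (the quadratic factor has nonzero discriminant), so D_4.

Type D_4, Milnor number mu = 4.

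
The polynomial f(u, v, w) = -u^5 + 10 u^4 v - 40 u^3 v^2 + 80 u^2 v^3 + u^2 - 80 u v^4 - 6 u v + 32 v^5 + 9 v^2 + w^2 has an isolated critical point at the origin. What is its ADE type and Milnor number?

Type A4, Milnor number mu = 4.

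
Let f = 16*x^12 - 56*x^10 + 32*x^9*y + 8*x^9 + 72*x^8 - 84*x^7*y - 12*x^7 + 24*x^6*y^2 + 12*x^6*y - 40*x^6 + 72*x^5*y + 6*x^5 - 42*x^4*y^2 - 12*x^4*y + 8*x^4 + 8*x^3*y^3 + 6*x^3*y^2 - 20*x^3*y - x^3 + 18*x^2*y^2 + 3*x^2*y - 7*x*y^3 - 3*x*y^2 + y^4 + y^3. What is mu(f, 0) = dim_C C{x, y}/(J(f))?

The Hessian of f at 0 is [[0, 0], [0, 0]] with rank 0, so corank 2. A Groebner basis of the Jacobian ideal J(f) in C{x,y} is {3*x^2/4 - 3*x*y/2 + y^4 - y^3/4 + 3*y^2/4, x^3 - 9*x^2/4 + 9*x*y/2 - y^3/4 - 9*y^2/4, x^2*y - 7*x^2/4 + 7*x*y/2 - 5*y^3/12 - 7*y^2/4, -x^2 + x*y^2 + 2*x*y - 2*y^3/3 - y^2}; counting standard monomials gives mu = 7. Corank 2; j^3 = -(x - y)^3 is a perfect cube, so E-series; the 4-jet and mu = 7 give E_7.

7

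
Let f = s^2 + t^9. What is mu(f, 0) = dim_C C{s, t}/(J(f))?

The Hessian of f at 0 is [[2, 0], [0, 0]] with rank 1, so corank 1. A Groebner basis of the Jacobian ideal J(f) in C{s,t} is {t^8, s}; counting standard monomials gives mu = 8. Corank 1: A-series; mu = 8 gives A_8.

8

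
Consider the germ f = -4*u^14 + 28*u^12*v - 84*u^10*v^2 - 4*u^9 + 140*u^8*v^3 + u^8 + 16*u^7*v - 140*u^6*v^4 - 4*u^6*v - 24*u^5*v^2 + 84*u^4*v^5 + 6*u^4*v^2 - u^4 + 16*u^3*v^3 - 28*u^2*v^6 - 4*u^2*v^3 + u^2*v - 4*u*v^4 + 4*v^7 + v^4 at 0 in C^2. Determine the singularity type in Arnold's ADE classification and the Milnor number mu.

The Hessian of f at 0 is [[0, 0], [0, 0]] with rank 0, so corank 2. A Groebner basis of the Jacobian ideal J(f) in C{u,v} is {u^3, u^2/4 + v^3, u*v}; counting standard monomials gives mu = 5. Corank 2; j^3 = u^2*v has shape L^2 M (L != M), so D-series; mu = 5 gives D_5.

Type D_{5}, Milnor number mu = 5.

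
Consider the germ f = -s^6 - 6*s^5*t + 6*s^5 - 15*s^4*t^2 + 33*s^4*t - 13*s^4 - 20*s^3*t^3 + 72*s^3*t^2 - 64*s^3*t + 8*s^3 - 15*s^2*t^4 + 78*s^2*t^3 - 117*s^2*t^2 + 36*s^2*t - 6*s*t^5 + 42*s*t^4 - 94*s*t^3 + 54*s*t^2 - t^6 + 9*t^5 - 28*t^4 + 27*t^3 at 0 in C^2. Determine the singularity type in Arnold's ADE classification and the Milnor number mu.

Type E6, Milnor number mu = 6.

The Hessian of f at 0 is [[0, 0], [0, 0]] with rank 0, so corank 2. A Groebner basis of the Jacobian ideal J(f) in C{s,t} is {s^3 + 54*s^2 + 162*s*t + 243*t^2/2, s^2*t - 42*s^2 - 126*s*t - 189*t^2/2, 32*s^2 + s*t^2 + 96*s*t + 72*t^2, -24*s^2 - 72*s*t + t^3 - 54*t^2}; counting standard monomials gives mu = 6. Corank 2; j^3 = (2*s + 3*t)^3 is a perfect cube, so E-series; the 4-jet and mu = 6 give E_6.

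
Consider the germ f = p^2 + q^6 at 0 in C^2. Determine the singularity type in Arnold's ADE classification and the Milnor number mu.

Type A5, Milnor number mu = 5.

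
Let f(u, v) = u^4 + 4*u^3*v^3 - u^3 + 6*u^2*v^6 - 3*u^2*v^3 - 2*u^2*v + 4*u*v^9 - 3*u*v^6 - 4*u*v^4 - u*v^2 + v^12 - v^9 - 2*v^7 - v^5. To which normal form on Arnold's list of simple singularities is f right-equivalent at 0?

The Hessian of f at 0 has rank 0. Corank 2; j^3 = -u*(u + v)^2 has shape L^2 M (L != M), so D-series; mu = 5 gives D_5.

D_{5}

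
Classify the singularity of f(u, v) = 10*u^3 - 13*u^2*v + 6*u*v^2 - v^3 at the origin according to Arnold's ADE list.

D4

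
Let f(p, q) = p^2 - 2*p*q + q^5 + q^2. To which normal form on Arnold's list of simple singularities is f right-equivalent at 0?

A4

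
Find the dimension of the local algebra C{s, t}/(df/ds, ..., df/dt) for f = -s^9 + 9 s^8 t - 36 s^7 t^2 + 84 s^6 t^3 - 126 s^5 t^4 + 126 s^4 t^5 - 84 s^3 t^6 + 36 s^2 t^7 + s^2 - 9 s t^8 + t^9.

The Hessian of f at 0 is [[2, 0], [0, 0]] with rank 1, so corank 1. A Groebner basis of the Jacobian ideal J(f) in C{s,t} is {t^8, s}; counting standard monomials gives mu = 8. Corank 1: A-series; mu = 8 gives A_8.

8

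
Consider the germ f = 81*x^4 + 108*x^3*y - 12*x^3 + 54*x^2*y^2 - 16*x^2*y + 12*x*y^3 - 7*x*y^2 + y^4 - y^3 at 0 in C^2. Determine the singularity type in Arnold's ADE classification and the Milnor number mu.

The Hessian of f at 0 has rank 0. Corank 2; j^3 = -(2*x + y)^2*(3*x + y) has shape L^2 M (L != M), so D-series; mu = 5 gives D_5.

Type D_5, Milnor number mu = 5.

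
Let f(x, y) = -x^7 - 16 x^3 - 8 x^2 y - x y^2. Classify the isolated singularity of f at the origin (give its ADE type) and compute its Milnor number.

Type D8, Milnor number mu = 8.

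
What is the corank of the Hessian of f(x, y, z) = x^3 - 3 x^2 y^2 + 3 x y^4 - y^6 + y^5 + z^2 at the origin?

The Hessian at 0 is [[0, 0, 0], [0, 0, 0], [0, 0, 2]] of rank 1; hence corank 2.

2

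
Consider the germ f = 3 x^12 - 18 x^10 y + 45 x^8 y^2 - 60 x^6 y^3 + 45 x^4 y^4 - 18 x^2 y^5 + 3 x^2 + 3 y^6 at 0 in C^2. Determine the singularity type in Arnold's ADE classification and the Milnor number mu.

Type A_5, Milnor number mu = 5.

The Hessian of f at 0 is [[6, 0], [0, 0]] with rank 1, so corank 1. A Groebner basis of the Jacobian ideal J(f) in C{x,y} is {y^5, x}; counting standard monomials gives mu = 5. Corank 1: A-series; mu = 5 gives A_5.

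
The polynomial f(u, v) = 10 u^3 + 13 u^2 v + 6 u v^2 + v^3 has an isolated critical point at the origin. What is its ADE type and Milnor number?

Type D_4, Milnor number mu = 4.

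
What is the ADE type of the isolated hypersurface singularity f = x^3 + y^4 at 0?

E6

The Hessian of f at 0 is [[0, 0], [0, 0]] with rank 0, so corank 2. A Groebner basis of the Jacobian ideal J(f) in C{x,y} is {y^3, x^2}; counting standard monomials gives mu = 6. Corank 2; j^3 = x^3 is a perfect cube, so E-series; the 4-jet and mu = 6 give E_6.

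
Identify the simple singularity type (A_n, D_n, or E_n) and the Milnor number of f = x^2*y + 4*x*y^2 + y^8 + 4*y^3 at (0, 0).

Type D9, Milnor number mu = 9.

The Hessian of f at 0 has rank 0. Corank 2; j^3 = y*(x + 2*y)^2 has shape L^2 M (L != M), so D-series; mu = 9 gives D_9.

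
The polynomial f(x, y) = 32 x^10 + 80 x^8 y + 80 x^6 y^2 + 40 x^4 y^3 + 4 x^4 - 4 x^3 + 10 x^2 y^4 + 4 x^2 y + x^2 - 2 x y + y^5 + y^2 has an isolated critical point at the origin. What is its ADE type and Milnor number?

The Hessian of f at 0 is [[2, -2], [-2, 2]] with rank 1, so corank 1. A Groebner basis of the Jacobian ideal J(f) in C{x,y} is {-x/8 + y^3 + y^2/4 + y/8, x^2 - x/2 + y/2, x*y - x/4 - y^2/2 + y/4}; counting standard monomials gives mu = 4. Corank 1: A-series; mu = 4 gives A_4.

Type A4, Milnor number mu = 4.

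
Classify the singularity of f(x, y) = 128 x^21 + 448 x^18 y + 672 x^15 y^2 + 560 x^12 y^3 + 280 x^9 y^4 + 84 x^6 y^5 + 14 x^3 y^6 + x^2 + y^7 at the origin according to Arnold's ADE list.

The Hessian of f at 0 has rank 1. Corank 1: A-series; mu = 6 gives A_6.

A6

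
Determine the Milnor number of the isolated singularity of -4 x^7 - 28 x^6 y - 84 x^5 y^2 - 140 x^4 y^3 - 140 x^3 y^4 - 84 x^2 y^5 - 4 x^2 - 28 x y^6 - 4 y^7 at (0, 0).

The Hessian of f at 0 has rank 1. Corank 1: A-series; mu = 6 gives A_6.

6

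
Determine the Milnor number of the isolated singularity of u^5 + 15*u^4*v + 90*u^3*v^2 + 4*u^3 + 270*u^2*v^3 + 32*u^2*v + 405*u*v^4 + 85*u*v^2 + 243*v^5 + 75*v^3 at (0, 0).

The Hessian of f at 0 has rank 0. Corank 2; j^3 = (u + 3*v)*(2*u + 5*v)^2 has shape L^2 M (L != M), so D-series; mu = 6 gives D_6.

6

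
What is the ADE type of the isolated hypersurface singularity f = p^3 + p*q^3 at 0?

The Hessian of f at 0 is [[0, 0], [0, 0]] with rank 0, so corank 2. A Groebner basis of the Jacobian ideal J(f) in C{p,q} is {p^3, p*q^2, 3*p^2 + q^3}; counting standard monomials gives mu = 7. Corank 2; j^3 = p^3 is a perfect cube, so E-series; the 4-jet and mu = 7 give E_7.

E_{7}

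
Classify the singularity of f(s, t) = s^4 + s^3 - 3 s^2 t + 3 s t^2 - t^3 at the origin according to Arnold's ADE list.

The Hessian of f at 0 is [[0, 0], [0, 0]] with rank 0, so corank 2. A Groebner basis of the Jacobian ideal J(f) in C{s,t} is {t^4, s*t^2 - 2*t^3/3, s^2 - 2*s*t + t^2}; counting standard monomials gives mu = 6. Corank 2; j^3 = (s - t)^3 is a perfect cube, so E-series; the 4-jet and mu = 6 give E_6.

E_{6}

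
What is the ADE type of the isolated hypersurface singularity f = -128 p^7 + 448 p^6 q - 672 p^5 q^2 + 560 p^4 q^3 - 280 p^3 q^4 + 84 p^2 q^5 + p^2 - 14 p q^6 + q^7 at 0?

A_{6}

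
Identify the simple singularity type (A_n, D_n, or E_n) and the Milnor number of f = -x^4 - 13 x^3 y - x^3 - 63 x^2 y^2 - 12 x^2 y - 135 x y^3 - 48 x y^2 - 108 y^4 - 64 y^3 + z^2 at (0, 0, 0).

The Hessian of f at 0 is [[0, 0, 0], [0, 0, 0], [0, 0, 2]] with rank 1, so corank 2. A Groebner basis of the Jacobian ideal J(f) in C{x,y,z} is {3*x^2 + 24*x*y + y^4 - y^3 + 48*y^2, x^3 + 84*x^2 + 672*x*y + 36*y^3 + 1344*y^2, x^2*y - 15*x^2 - 120*x*y - 11*y^3 - 240*y^2, 2*x^2 + x*y^2 + 16*x*y + 10*y^3/3 + 32*y^2, z}; counting standard monomials gives mu = 7. Corank 2; j^3 = -(x + 4*y)^3 is a perfect cube, so E-series; the 4-jet and mu = 7 give E_7.

Type E_7, Milnor number mu = 7.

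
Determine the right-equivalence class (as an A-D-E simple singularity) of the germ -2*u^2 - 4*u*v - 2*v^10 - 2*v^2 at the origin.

The Hessian of f at 0 is [[-4, -4], [-4, -4]] with rank 1, so corank 1. A Groebner basis of the Jacobian ideal J(f) in C{u,v} is {v^9, u + v}; counting standard monomials gives mu = 9. Corank 1: A-series; mu = 9 gives A_9.

A_{9}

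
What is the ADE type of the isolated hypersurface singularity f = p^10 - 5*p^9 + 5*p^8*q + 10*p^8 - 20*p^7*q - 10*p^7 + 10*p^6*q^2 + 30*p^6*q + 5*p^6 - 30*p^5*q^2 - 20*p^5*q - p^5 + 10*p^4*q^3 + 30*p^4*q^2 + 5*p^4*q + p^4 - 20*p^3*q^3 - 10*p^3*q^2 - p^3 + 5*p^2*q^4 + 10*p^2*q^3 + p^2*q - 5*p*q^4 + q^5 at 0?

D_{6}

The Hessian of f at 0 has rank 0. Corank 2; j^3 = -p^2*(p - q) has shape L^2 M (L != M), so D-series; mu = 6 gives D_6.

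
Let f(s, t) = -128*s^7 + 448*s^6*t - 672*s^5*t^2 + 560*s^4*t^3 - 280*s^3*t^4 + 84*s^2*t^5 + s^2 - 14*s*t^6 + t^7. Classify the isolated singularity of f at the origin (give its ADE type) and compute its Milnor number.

The Hessian of f at 0 is [[2, 0], [0, 0]] with rank 1, so corank 1. A Groebner basis of the Jacobian ideal J(f) in C{s,t} is {t^6, s}; counting standard monomials gives mu = 6. Corank 1: A-series; mu = 6 gives A_6.

Type A_6, Milnor number mu = 6.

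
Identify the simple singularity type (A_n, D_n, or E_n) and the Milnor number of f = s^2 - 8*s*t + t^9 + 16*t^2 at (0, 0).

Type A_{8}, Milnor number mu = 8.

The Hessian of f at 0 has rank 1. Corank 1: A-series; mu = 8 gives A_8.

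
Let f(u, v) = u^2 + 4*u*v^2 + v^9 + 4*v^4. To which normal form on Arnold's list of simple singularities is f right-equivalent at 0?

A_{8}

The Hessian of f at 0 has rank 1. Corank 1: A-series; mu = 8 gives A_8.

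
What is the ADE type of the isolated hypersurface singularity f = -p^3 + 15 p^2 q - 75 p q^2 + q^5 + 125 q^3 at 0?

E_8

The Hessian of f at 0 has rank 0. Corank 2; j^3 = -(p - 5*q)^3 is a perfect cube, so E-series; the 5-jet and mu = 8 give E_8.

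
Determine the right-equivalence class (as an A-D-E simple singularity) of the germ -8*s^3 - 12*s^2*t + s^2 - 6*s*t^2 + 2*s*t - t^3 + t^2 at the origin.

A_2

The Hessian of f at 0 has rank 1. Corank 1: A-series; mu = 2 gives A_2.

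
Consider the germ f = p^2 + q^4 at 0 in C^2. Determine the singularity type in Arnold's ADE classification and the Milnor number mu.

The Hessian of f at 0 has rank 1. Corank 1: A-series; mu = 3 gives A_3.

Type A3, Milnor number mu = 3.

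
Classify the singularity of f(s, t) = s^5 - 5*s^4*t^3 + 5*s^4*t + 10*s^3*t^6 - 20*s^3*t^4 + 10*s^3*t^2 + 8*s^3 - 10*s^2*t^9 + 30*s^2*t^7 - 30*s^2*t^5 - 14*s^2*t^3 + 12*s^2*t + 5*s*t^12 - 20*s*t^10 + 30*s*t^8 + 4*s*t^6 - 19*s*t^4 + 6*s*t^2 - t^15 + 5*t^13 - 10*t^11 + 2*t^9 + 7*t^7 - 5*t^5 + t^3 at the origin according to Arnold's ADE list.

E_{8}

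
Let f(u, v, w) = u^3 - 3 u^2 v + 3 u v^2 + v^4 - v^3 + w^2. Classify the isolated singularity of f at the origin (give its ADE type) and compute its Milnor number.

Type E_{6}, Milnor number mu = 6.

The Hessian of f at 0 is [[0, 0, 0], [0, 0, 0], [0, 0, 2]] with rank 1, so corank 2. A Groebner basis of the Jacobian ideal J(f) in C{u,v,w} is {v^3, u^2 - 2*u*v + v^2, w}; counting standard monomials gives mu = 6. Corank 2; j^3 = (u - v)^3 is a perfect cube, so E-series; the 4-jet and mu = 6 give E_6.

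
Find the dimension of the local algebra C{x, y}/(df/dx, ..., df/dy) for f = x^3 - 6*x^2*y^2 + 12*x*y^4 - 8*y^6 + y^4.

6

The Hessian of f at 0 has rank 0. Corank 2; j^3 = x^3 is a perfect cube, so E-series; the 4-jet and mu = 6 give E_6.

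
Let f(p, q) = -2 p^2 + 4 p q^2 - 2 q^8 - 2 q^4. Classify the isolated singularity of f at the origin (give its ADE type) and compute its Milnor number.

Type A7, Milnor number mu = 7.

The Hessian of f at 0 is [[-4, 0], [0, 0]] with rank 1, so corank 1. A Groebner basis of the Jacobian ideal J(f) in C{p,q} is {p^4, p^3*q, -p + q^2}; counting standard monomials gives mu = 7. Corank 1: A-series; mu = 7 gives A_7.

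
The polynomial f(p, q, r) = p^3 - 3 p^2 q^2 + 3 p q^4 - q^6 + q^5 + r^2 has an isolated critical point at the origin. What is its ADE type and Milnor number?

The Hessian of f at 0 has rank 1. Corank 2; j^3 = p^3 is a perfect cube, so E-series; the 5-jet and mu = 8 give E_8.

Type E8, Milnor number mu = 8.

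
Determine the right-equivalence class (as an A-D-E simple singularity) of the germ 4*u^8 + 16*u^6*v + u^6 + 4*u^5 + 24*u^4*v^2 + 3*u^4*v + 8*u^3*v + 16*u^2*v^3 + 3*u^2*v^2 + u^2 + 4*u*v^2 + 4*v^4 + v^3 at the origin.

A2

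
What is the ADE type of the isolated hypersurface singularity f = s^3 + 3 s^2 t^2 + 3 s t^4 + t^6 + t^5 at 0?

E_8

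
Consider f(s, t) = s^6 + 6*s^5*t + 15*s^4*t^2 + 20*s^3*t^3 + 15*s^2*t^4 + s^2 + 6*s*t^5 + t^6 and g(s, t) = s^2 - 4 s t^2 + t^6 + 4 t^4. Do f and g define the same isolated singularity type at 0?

Yes.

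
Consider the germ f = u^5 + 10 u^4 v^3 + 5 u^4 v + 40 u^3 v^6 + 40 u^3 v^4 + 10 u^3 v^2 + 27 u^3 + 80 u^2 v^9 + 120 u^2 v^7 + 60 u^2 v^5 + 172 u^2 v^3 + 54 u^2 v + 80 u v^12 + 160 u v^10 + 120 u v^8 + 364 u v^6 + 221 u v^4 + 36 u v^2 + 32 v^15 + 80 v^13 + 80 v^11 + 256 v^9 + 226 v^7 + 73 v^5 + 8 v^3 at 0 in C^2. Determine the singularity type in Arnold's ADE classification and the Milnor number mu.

The Hessian of f at 0 has rank 0. Corank 2; j^3 = (3*u + 2*v)^3 is a perfect cube, so E-series; the 5-jet and mu = 8 give E_8.

Type E_{8}, Milnor number mu = 8.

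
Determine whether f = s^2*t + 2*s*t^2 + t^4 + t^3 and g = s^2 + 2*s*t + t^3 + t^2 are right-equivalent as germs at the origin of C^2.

The Hessian of f at 0 has rank 0. Corank 2; j^3 = t*(s + t)^2 has shape L^2 M (L != M), so D-series; mu = 5 gives D_5. The Hessian of g at 0 has rank 1. Corank 1: A-series; mu = 2 gives A_2. f is D_5 but g is A_2, hence not right-equivalent.

No.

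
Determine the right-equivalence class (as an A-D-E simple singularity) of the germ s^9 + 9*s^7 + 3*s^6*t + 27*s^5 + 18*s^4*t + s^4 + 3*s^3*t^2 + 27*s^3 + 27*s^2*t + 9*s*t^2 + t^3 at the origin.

E_{6}

The Hessian of f at 0 is [[0, 0], [0, 0]] with rank 0, so corank 2. A Groebner basis of the Jacobian ideal J(f) in C{s,t} is {t^4, s*t^2 + 2*t^3/9, s^2 + 2*s*t/3 + t^2/9}; counting standard monomials gives mu = 6. Corank 2; j^3 = (3*s + t)^3 is a perfect cube, so E-series; the 4-jet and mu = 6 give E_6.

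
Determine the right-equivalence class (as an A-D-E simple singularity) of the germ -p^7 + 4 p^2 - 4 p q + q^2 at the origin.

The Hessian of f at 0 has rank 1. Corank 1: A-series; mu = 6 gives A_6.

A_6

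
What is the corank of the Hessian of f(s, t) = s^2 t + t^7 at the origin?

The Hessian at 0 is [[0, 0], [0, 0]] of rank 0; hence corank 2.

2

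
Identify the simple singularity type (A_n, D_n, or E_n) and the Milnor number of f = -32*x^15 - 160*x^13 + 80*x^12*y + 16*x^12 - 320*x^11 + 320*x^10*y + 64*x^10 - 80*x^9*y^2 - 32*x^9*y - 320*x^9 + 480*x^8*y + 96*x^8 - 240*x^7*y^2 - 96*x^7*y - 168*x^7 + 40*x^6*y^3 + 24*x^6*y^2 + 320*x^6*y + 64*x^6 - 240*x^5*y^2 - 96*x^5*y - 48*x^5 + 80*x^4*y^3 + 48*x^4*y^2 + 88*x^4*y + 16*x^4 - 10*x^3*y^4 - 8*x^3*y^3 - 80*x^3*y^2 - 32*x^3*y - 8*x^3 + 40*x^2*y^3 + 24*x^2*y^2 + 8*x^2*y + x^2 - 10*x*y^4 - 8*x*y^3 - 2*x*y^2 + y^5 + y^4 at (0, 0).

Type A_4, Milnor number mu = 4.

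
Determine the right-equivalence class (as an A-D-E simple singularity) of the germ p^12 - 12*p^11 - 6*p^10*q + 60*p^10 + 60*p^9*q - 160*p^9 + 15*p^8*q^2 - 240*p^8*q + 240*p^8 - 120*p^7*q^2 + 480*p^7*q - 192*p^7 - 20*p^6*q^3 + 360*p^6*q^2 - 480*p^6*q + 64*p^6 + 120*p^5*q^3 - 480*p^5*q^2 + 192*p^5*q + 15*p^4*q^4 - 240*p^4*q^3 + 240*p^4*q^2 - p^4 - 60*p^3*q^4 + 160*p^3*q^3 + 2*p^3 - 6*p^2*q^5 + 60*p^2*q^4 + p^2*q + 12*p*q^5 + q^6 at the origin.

D_7

The Hessian of f at 0 is [[0, 0], [0, 0]] with rank 0, so corank 2. A Groebner basis of the Jacobian ideal J(f) in C{p,q} is {-p*q/12 + q^5, p*q^2, p^2 + p*q/2}; counting standard monomials gives mu = 7. Corank 2; j^3 = p^2*(2*p + q) has shape L^2 M (L != M), so D-series; mu = 7 gives D_7.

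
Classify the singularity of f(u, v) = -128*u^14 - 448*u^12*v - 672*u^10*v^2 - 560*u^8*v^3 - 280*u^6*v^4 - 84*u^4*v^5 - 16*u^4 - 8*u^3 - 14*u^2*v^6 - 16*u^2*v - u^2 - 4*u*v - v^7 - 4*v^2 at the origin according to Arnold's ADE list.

A6

The Hessian of f at 0 has rank 1. Corank 1: A-series; mu = 6 gives A_6.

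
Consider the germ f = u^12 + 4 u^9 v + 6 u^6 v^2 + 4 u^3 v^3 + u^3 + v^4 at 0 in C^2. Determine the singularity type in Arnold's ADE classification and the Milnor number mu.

Type E_6, Milnor number mu = 6.

The Hessian of f at 0 is [[0, 0], [0, 0]] with rank 0, so corank 2. A Groebner basis of the Jacobian ideal J(f) in C{u,v} is {v^3, u^2}; counting standard monomials gives mu = 6. Corank 2; j^3 = u^3 is a perfect cube, so E-series; the 4-jet and mu = 6 give E_6.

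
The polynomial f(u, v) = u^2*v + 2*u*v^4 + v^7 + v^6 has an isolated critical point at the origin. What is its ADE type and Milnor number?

Type D_{7}, Milnor number mu = 7.

The Hessian of f at 0 has rank 0. Corank 2; j^3 = u^2*v has shape L^2 M (L != M), so D-series; mu = 7 gives D_7.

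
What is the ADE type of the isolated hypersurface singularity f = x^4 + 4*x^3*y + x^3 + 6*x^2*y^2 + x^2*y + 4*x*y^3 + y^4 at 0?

D_{5}

The Hessian of f at 0 has rank 0. Corank 2; j^3 = x^2*(x + y) has shape L^2 M (L != M), so D-series; mu = 5 gives D_5.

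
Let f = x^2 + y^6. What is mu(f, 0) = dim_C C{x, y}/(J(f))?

5

The Hessian of f at 0 has rank 1. Corank 1: A-series; mu = 5 gives A_5.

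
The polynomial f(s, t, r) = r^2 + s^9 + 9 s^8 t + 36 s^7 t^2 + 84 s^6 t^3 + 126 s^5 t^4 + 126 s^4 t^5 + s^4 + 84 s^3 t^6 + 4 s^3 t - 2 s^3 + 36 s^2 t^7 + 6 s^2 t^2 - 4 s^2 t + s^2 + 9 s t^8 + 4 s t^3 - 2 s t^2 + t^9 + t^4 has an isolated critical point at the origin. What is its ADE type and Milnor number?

Type A_8, Milnor number mu = 8.

The Hessian of f at 0 has rank 2. Corank 1: A-series; mu = 8 gives A_8.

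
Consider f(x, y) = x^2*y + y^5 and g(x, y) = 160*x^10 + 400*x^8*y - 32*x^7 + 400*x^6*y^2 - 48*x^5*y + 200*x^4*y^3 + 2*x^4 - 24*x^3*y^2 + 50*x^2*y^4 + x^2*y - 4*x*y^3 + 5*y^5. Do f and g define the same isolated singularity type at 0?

Yes.

The Hessian of f at 0 is [[0, 0], [0, 0]] with rank 0, so corank 2. A Groebner basis of the Jacobian ideal J(f) in C{x,y} is {x^2/5 + y^4, x^3, x*y}; counting standard monomials gives mu = 6. Corank 2; j^3 = x^2*y has shape L^2 M (L != M), so D-series; mu = 6 gives D_6. The Hessian of g at 0 is [[0, 0], [0, 0]] with rank 0, so corank 2. A Groebner basis of the Jacobian ideal J(g) in C{x,y} is {x^3, x^2*y, 2*x^2 + x*y^2, -x*y/2 + y^3}; counting standard monomials gives mu = 6. Corank 2; j^3 = x^2*y has shape L^2 M (L != M), so D-series; mu = 6 gives D_6. Both have type D_6, hence right-equivalent.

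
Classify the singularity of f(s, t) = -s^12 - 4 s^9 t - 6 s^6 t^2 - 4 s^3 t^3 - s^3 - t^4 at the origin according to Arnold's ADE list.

E_6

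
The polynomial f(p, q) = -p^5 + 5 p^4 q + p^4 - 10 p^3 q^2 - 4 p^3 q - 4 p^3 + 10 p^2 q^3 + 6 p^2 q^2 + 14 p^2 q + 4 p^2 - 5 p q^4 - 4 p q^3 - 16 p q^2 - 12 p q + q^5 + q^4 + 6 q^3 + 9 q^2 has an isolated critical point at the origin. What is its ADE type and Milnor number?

The Hessian of f at 0 has rank 1. Corank 1: A-series; mu = 4 gives A_4.

Type A4, Milnor number mu = 4.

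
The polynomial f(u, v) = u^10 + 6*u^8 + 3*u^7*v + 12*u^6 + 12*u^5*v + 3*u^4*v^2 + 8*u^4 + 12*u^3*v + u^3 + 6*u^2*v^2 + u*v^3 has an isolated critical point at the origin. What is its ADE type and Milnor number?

Type E_{7}, Milnor number mu = 7.

The Hessian of f at 0 is [[0, 0], [0, 0]] with rank 0, so corank 2. A Groebner basis of the Jacobian ideal J(f) in C{u,v} is {3*u^2/4 + v^4 + v^3/4, u^3, u^2*v - u^2/4 - v^3/12, u^2 + u*v^2 + v^3/3}; counting standard monomials gives mu = 7. Corank 2; j^3 = u^3 is a perfect cube, so E-series; the 4-jet and mu = 7 give E_7.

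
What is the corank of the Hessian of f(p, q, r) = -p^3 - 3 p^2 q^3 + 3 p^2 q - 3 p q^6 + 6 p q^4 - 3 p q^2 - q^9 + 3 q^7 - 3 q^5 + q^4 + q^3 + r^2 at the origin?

2

The Hessian at 0 is [[0, 0, 0], [0, 0, 0], [0, 0, 2]] of rank 1; hence corank 2.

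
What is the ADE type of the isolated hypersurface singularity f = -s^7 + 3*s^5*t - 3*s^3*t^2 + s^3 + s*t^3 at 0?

The Hessian of f at 0 is [[0, 0], [0, 0]] with rank 0, so corank 2. A Groebner basis of the Jacobian ideal J(f) in C{s,t} is {s^3, s*t^2, 3*s^2 + t^3}; counting standard monomials gives mu = 7. Corank 2; j^3 = s^3 is a perfect cube, so E-series; the 4-jet and mu = 7 give E_7.

E_7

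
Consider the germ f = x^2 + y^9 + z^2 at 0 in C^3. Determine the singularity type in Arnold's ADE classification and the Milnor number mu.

Type A_8, Milnor number mu = 8.

The Hessian of f at 0 is [[2, 0, 0], [0, 0, 0], [0, 0, 2]] with rank 2, so corank 1. A Groebner basis of the Jacobian ideal J(f) in C{x,y,z} is {y^8, x, z}; counting standard monomials gives mu = 8. Corank 1: A-series; mu = 8 gives A_8.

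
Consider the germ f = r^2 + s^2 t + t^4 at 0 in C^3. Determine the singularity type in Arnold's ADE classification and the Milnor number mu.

Type D_5, Milnor number mu = 5.

The Hessian of f at 0 has rank 1. Corank 2; j^3 = s^2*t has shape L^2 M (L != M), so D-series; mu = 5 gives D_5.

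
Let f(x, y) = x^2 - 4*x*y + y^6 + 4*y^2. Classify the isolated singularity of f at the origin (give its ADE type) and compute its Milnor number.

Type A5, Milnor number mu = 5.

The Hessian of f at 0 is [[2, -4], [-4, 8]] with rank 1, so corank 1. A Groebner basis of the Jacobian ideal J(f) in C{x,y} is {y^5, x - 2*y}; counting standard monomials gives mu = 5. Corank 1: A-series; mu = 5 gives A_5.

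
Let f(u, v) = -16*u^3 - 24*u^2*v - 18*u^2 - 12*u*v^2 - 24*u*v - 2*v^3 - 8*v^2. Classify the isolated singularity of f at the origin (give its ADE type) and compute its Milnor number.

Type A_{2}, Milnor number mu = 2.

The Hessian of f at 0 is [[-36, -24], [-24, -16]] with rank 1, so corank 1. A Groebner basis of the Jacobian ideal J(f) in C{u,v} is {v^2, u + 2*v/3}; counting standard monomials gives mu = 2. Corank 1: A-series; mu = 2 gives A_2.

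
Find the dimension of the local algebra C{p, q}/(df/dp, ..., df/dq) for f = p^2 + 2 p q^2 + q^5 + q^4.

4

The Hessian of f at 0 has rank 1. Corank 1: A-series; mu = 4 gives A_4.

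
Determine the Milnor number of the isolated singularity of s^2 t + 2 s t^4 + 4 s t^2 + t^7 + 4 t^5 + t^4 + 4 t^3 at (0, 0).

The Hessian of f at 0 is [[0, 0], [0, 0]] with rank 0, so corank 2. A Groebner basis of the Jacobian ideal J(f) in C{s,t} is {s^3 - 2*s^2 + 8*t^2, s^2/4 + t^3 - t^2, s*t + 2*t^2}; counting standard monomials gives mu = 5. Corank 2; j^3 = t*(s + 2*t)^2 has shape L^2 M (L != M), so D-series; mu = 5 gives D_5.

5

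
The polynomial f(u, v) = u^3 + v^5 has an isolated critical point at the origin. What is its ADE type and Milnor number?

The Hessian of f at 0 has rank 0. Corank 2; j^3 = u^3 is a perfect cube, so E-series; the 5-jet and mu = 8 give E_8.

Type E_8, Milnor number mu = 8.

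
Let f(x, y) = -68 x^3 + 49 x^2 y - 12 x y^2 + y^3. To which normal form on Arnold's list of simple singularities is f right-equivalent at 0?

The Hessian of f at 0 is [[0, 0], [0, 0]] with rank 0, so corank 2. A Groebner basis of the Jacobian ideal J(f) in C{x,y} is {y^3, x^2 - 3*y^2/47, x*y - 12*y^2/47}; counting standard monomials gives mu = 4. Corank 2; j^3 = -(4*x - y)*(17*x^2 - 8*x*y + y^2) splits into three distinct lines over C (the quadratic factor has nonzero discriminant), so D_4.

D_{4}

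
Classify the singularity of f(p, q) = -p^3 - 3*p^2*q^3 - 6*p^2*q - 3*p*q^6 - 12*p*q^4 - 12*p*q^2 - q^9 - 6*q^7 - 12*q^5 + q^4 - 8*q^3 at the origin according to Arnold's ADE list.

E_{6}

The Hessian of f at 0 has rank 0. Corank 2; j^3 = -(p + 2*q)^3 is a perfect cube, so E-series; the 4-jet and mu = 6 give E_6.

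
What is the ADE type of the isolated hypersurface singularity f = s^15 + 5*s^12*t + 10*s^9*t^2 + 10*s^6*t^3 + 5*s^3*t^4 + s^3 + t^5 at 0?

E8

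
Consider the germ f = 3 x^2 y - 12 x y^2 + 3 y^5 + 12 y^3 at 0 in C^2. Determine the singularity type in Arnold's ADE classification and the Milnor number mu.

The Hessian of f at 0 has rank 0. Corank 2; j^3 = 3*y*(x - 2*y)^2 has shape L^2 M (L != M), so D-series; mu = 6 gives D_6.

Type D6, Milnor number mu = 6.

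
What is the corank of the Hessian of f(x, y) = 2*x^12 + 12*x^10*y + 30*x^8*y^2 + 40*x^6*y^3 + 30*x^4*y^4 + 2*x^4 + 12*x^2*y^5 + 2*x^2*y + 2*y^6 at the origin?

Hessian at 0 has rank 0.

2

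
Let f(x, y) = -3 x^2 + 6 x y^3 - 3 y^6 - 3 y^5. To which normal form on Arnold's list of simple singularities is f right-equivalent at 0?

The Hessian of f at 0 is [[-6, 0], [0, 0]] with rank 1, so corank 1. A Groebner basis of the Jacobian ideal J(f) in C{x,y} is {-x + y^3, x^2, x*y}; counting standard monomials gives mu = 4. Corank 1: A-series; mu = 4 gives A_4.

A_4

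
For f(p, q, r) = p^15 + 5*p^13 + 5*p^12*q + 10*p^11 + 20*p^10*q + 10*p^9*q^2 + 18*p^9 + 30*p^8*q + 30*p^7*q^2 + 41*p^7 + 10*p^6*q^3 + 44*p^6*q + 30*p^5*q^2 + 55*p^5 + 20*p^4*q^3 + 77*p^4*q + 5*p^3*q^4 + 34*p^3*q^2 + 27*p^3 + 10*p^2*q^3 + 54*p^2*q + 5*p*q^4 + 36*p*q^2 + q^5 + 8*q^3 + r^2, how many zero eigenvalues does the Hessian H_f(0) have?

2

The Hessian at 0 is [[0, 0, 0], [0, 0, 0], [0, 0, 2]] of rank 1; hence corank 2.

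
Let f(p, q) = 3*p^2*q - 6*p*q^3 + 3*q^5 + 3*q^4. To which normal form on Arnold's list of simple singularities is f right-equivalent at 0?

D_{5}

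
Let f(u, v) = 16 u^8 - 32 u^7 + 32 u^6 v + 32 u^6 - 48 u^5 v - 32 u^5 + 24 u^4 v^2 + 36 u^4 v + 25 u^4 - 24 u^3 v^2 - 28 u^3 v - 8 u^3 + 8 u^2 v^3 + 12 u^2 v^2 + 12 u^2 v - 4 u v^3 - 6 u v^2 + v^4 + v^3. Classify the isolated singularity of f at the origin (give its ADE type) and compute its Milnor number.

Type E6, Milnor number mu = 6.

The Hessian of f at 0 is [[0, 0], [0, 0]] with rank 0, so corank 2. A Groebner basis of the Jacobian ideal J(f) in C{u,v} is {u^3 - 3*u^2 + 3*u*v - 3*v^2/4, u^2*v - 5*u^2 + 5*u*v - 5*v^2/4, -8*u^2 + u*v^2 + 8*u*v - 2*v^2, -12*u^2 + 12*u*v + v^3 - 3*v^2}; counting standard monomials gives mu = 6. Corank 2; j^3 = -(2*u - v)^3 is a perfect cube, so E-series; the 4-jet and mu = 6 give E_6.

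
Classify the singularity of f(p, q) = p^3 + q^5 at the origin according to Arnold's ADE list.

The Hessian of f at 0 has rank 0. Corank 2; j^3 = p^3 is a perfect cube, so E-series; the 5-jet and mu = 8 give E_8.

E_8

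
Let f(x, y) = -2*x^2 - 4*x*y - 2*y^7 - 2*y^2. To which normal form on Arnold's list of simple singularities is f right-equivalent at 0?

A_{6}

The Hessian of f at 0 has rank 1. Corank 1: A-series; mu = 6 gives A_6.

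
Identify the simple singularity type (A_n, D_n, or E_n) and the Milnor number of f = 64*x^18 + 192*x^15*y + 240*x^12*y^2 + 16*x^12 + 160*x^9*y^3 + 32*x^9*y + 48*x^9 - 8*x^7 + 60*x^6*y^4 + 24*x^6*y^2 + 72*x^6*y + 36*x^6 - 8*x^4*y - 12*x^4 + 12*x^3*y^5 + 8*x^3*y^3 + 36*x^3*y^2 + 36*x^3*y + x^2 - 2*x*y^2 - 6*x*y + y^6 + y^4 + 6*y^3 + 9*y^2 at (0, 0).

Type A_{5}, Milnor number mu = 5.

The Hessian of f at 0 is [[2, -6], [-6, 18]] with rank 1, so corank 1. A Groebner basis of the Jacobian ideal J(f) in C{x,y} is {x*y^2 + 12*x*y/481 - 485*x/25974 - 1459*y^2/25974 + 485*y/8658, 5*x*y/481 - 3*x/481 + y^3 - 12*y^2/481 + 9*y/481, x^2 - 2889*x*y/481 + x/25974 + 234251*y^2/25974 - y/8658}; counting standard monomials gives mu = 5. Corank 1: A-series; mu = 5 gives A_5.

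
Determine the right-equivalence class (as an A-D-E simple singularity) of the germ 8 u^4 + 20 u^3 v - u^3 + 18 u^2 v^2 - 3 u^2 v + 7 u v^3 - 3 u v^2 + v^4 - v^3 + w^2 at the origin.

E_{7}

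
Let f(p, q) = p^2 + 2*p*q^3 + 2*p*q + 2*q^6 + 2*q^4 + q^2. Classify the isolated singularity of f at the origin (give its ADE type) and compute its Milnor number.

The Hessian of f at 0 has rank 1. Corank 1: A-series; mu = 5 gives A_5.

Type A_{5}, Milnor number mu = 5.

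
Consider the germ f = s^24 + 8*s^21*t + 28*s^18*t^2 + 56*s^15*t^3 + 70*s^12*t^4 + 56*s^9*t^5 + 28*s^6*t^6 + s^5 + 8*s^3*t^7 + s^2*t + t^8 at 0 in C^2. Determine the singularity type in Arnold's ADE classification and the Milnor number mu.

The Hessian of f at 0 is [[0, 0], [0, 0]] with rank 0, so corank 2. A Groebner basis of the Jacobian ideal J(f) in C{s,t} is {s^2/8 + t^7, s^3, s*t}; counting standard monomials gives mu = 9. Corank 2; j^3 = s^2*t has shape L^2 M (L != M), so D-series; mu = 9 gives D_9.

Type D_{9}, Milnor number mu = 9.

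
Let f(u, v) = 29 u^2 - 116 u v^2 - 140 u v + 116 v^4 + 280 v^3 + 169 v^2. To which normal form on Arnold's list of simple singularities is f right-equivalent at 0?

The Hessian of f at 0 is [[58, -140], [-140, 338]] with rank 2, so corank 0. A Groebner basis of the Jacobian ideal J(f) in C{u,v} is {u, v}; counting standard monomials gives mu = 1. Corank 0: nondegenerate Morse point, so A_1.

A1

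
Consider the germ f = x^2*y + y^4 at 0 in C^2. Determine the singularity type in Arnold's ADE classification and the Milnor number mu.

The Hessian of f at 0 has rank 0. Corank 2; j^3 = x^2*y has shape L^2 M (L != M), so D-series; mu = 5 gives D_5.

Type D_5, Milnor number mu = 5.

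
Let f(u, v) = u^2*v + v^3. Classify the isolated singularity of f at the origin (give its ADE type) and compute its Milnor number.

The Hessian of f at 0 is [[0, 0], [0, 0]] with rank 0, so corank 2. A Groebner basis of the Jacobian ideal J(f) in C{u,v} is {v^3, u^2 + 3*v^2, u*v}; counting standard monomials gives mu = 4. Corank 2; j^3 = v*(u^2 + v^2) splits into three distinct lines over C (the quadratic factor has nonzero discriminant), so D_4.

Type D4, Milnor number mu = 4.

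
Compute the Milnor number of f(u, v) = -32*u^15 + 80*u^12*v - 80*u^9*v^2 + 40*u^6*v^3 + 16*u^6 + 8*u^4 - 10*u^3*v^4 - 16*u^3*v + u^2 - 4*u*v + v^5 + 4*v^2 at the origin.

4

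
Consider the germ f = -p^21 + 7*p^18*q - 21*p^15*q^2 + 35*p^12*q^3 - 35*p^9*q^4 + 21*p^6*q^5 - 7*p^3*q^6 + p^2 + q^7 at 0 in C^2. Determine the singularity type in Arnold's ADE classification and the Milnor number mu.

The Hessian of f at 0 has rank 1. Corank 1: A-series; mu = 6 gives A_6.

Type A_{6}, Milnor number mu = 6.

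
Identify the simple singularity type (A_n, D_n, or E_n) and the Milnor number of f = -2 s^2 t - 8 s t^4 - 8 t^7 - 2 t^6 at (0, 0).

Type D_7, Milnor number mu = 7.

The Hessian of f at 0 has rank 0. Corank 2; j^3 = -2*s^2*t has shape L^2 M (L != M), so D-series; mu = 7 gives D_7.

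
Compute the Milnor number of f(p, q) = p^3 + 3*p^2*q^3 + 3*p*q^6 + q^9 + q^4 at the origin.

6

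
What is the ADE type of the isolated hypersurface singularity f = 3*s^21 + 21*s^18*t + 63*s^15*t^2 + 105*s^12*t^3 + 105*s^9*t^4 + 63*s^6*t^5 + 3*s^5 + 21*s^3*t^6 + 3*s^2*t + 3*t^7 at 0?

D_{8}

The Hessian of f at 0 is [[0, 0], [0, 0]] with rank 0, so corank 2. A Groebner basis of the Jacobian ideal J(f) in C{s,t} is {s^2/7 + t^6, s^3, s*t}; counting standard monomials gives mu = 8. Corank 2; j^3 = 3*s^2*t has shape L^2 M (L != M), so D-series; mu = 8 gives D_8.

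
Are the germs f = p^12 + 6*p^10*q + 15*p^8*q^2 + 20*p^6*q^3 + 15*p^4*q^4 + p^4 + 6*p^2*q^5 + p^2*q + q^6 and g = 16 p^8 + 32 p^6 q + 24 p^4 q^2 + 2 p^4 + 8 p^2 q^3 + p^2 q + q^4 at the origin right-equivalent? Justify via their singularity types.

The Hessian of f at 0 has rank 0. Corank 2; j^3 = p^2*q has shape L^2 M (L != M), so D-series; mu = 7 gives D_7. The Hessian of g at 0 has rank 0. Corank 2; j^3 = p^2*q has shape L^2 M (L != M), so D-series; mu = 5 gives D_5. f is D_7 but g is D_5, hence not right-equivalent.

No.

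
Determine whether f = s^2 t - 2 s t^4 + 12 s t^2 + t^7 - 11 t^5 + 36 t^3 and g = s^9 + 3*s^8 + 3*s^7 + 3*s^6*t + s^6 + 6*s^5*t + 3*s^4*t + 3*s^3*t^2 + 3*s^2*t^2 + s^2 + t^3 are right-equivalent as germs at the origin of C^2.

No.

The Hessian of f at 0 has rank 0. Corank 2; j^3 = t*(s + 6*t)^2 has shape L^2 M (L != M), so D-series; mu = 6 gives D_6. The Hessian of g at 0 has rank 1. Corank 1: A-series; mu = 2 gives A_2. f is D_6 but g is A_2, hence not right-equivalent.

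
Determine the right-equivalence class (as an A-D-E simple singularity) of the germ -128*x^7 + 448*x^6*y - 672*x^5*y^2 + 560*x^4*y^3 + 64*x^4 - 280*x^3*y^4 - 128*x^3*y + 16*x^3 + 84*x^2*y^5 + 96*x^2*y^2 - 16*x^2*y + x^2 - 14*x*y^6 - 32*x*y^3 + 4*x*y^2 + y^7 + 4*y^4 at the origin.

A_6

The Hessian of f at 0 has rank 1. Corank 1: A-series; mu = 6 gives A_6.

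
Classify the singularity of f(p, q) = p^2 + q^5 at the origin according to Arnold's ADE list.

The Hessian of f at 0 is [[2, 0], [0, 0]] with rank 1, so corank 1. A Groebner basis of the Jacobian ideal J(f) in C{p,q} is {q^4, p}; counting standard monomials gives mu = 4. Corank 1: A-series; mu = 4 gives A_4.

A_4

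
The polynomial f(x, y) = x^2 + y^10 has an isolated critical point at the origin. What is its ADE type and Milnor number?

Type A9, Milnor number mu = 9.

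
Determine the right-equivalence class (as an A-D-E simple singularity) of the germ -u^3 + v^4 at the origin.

E_{6}

The Hessian of f at 0 has rank 0. Corank 2; j^3 = -u^3 is a perfect cube, so E-series; the 4-jet and mu = 6 give E_6.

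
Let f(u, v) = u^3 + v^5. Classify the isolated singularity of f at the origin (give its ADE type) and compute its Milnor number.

Type E_8, Milnor number mu = 8.

The Hessian of f at 0 is [[0, 0], [0, 0]] with rank 0, so corank 2. A Groebner basis of the Jacobian ideal J(f) in C{u,v} is {v^4, u^2}; counting standard monomials gives mu = 8. Corank 2; j^3 = u^3 is a perfect cube, so E-series; the 5-jet and mu = 8 give E_8.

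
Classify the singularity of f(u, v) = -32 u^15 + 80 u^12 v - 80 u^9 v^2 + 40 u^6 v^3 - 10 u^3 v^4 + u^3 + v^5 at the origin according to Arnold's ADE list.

The Hessian of f at 0 has rank 0. Corank 2; j^3 = u^3 is a perfect cube, so E-series; the 5-jet and mu = 8 give E_8.

E_8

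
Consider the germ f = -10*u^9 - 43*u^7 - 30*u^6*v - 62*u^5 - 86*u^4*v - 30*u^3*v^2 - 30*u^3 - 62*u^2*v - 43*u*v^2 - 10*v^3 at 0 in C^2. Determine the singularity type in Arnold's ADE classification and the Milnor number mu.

The Hessian of f at 0 has rank 0. Corank 2; j^3 = -(3*u + 2*v)*(10*u^2 + 14*u*v + 5*v^2) splits into three distinct lines over C (the quadratic factor has nonzero discriminant), so D_4.

Type D_4, Milnor number mu = 4.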